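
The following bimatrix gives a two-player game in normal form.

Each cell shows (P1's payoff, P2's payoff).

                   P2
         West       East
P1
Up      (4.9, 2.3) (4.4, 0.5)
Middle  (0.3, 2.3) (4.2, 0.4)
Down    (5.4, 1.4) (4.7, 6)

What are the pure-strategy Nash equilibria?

For each strategy profile, look for a profitable unilateral deviation.
(Up, West): P1 can switch to Down (4.9 → 5.4). Not NE.
(Up, East): P1 can switch to Down (4.4 → 4.7). Not NE.
(Middle, West): P1 can switch to Up (0.3 → 4.9). Not NE.
(Middle, East): P1 can switch to Up (4.2 → 4.4). Not NE.
(Down, West): P2 can switch to East (1.4 → 6). Not NE.
(Down, East): P1 gets 4.7, best alternative 4.4; P2 gets 6, best alternative 1.4. No profitable deviation — NE.

The unique pure-strategy Nash equilibrium is (Down, East).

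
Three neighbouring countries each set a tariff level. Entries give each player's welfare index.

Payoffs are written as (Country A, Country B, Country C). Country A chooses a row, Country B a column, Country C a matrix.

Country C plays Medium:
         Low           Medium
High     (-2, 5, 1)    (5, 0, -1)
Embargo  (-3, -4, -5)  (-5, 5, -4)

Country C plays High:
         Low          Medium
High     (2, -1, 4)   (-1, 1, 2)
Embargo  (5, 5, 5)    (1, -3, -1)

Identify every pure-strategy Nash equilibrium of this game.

(Embargo, Low, High)

Mark each player's best response to every combination of opponents' strategies; a profile where every player is best-responding is a pure Nash equilibrium.
Country A against (Low, Medium): payoffs -2, -3 → best response High.
Country A against (Low, High): payoffs 2, 5 → best response Embargo.
Country A against (Medium, Medium): payoffs 5, -5 → best response High.
Country A against (Medium, High): payoffs -1, 1 → best response Embargo.
Country B against (High, Medium): payoffs 5, 0 → best response Low.
Country B against (High, High): payoffs -1, 1 → best response Medium.
Country B against (Embargo, Medium): payoffs -4, 5 → best response Medium.
Country B against (Embargo, High): payoffs 5, -3 → best response Low.
Country C against (High, Low): payoffs 1, 4 → best response High.
Country C against (High, Medium): payoffs -1, 2 → best response High.
Country C against (Embargo, Low): payoffs -5, 5 → best response High.
Country C against (Embargo, Medium): payoffs -4, -1 → best response High.
Mutual best responses: (Embargo, Low, High).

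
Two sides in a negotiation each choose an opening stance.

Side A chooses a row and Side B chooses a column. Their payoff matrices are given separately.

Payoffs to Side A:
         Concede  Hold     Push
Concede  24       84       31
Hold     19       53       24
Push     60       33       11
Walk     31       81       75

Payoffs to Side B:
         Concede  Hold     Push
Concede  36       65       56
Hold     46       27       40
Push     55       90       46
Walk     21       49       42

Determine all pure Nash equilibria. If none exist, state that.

Pure NE: (Concede, Hold)

Mark each player's best response to every combination of opponents' strategies; a profile where every player is best-responding is a pure Nash equilibrium.
Side A against Concede: payoffs 24, 19, 60, 31 → best response Push.
Side A against Hold: payoffs 84, 53, 33, 81 → best response Concede.
Side A against Push: payoffs 31, 24, 11, 75 → best response Walk.
Side B against Concede: payoffs 36, 65, 56 → best response Hold.
Side B against Hold: payoffs 46, 27, 40 → best response Concede.
Side B against Push: payoffs 55, 90, 46 → best response Hold.
Side B against Walk: payoffs 21, 49, 42 → best response Hold.
Mutual best responses: (Concede, Hold).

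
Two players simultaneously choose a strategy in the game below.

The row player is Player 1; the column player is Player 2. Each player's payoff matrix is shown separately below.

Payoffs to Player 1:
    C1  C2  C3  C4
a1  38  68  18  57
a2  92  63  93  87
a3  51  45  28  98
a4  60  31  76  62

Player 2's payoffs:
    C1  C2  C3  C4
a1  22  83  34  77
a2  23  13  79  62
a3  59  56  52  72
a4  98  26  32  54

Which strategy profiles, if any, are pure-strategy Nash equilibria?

(a1, C1): Player 1 can switch to a2 (38 → 92). Not NE.
(a1, C2): Player 1 gets 68, best alternative 63; Player 2 gets 83, best alternative 77. No profitable deviation — NE.
(a1, C3): Player 1 can switch to a2 (18 → 93). Not NE.
(a1, C4): Player 1 can switch to a2 (57 → 87). Not NE.
(a2, C1): Player 2 can switch to C3 (23 → 79). Not NE.
(a2, C2): Player 1 can switch to a1 (63 → 68). Not NE.
(a2, C3): Player 1 gets 93, best alternative 76; Player 2 gets 79, best alternative 62. No profitable deviation — NE.
(a2, C4): Player 1 can switch to a3 (87 → 98). Not NE.
(a3, C1): Player 1 can switch to a2 (51 → 92). Not NE.
(a3, C2): Player 1 can switch to a1 (45 → 68). Not NE.
(a3, C3): Player 1 can switch to a2 (28 → 93). Not NE.
(a3, C4): Player 1 gets 98, best alternative 87; Player 2 gets 72, best alternative 59. No profitable deviation — NE.
(a4, C1): Player 1 can switch to a2 (60 → 92). Not NE.
(The remaining 3 profiles each have a profitable deviation by the same check.)

Pure-strategy Nash equilibria: (a1, C2); (a2, C3); (a3, C4)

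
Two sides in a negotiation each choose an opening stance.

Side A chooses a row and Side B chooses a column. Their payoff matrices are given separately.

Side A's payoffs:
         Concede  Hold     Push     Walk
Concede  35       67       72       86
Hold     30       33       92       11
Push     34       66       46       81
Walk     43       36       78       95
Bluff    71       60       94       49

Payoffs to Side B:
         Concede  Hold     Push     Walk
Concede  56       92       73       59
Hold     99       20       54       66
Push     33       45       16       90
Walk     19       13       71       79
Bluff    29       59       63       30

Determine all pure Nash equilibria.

(Concede, Hold); (Walk, Walk); (Bluff, Push)

(Concede, Concede): Side A can switch to Walk (35 → 43). Not NE.
(Concede, Hold): Side A gets 67, best alternative 66; Side B gets 92, best alternative 73. No profitable deviation — NE.
(Concede, Push): Side A can switch to Hold (72 → 92). Not NE.
(Concede, Walk): Side A can switch to Walk (86 → 95). Not NE.
(Hold, Concede): Side A can switch to Concede (30 → 35). Not NE.
(Hold, Hold): Side A can switch to Concede (33 → 67). Not NE.
(Hold, Push): Side A can switch to Bluff (92 → 94). Not NE.
(Hold, Walk): Side A can switch to Concede (11 → 86). Not NE.
(Push, Concede): Side A can switch to Concede (34 → 35). Not NE.
(Push, Hold): Side A can switch to Concede (66 → 67). Not NE.
(Push, Push): Side A can switch to Concede (46 → 72). Not NE.
(Push, Walk): Side A can switch to Concede (81 → 86). Not NE.
(Walk, Concede): Side A can switch to Bluff (43 → 71). Not NE.
(Walk, Walk): Side A gets 95, best alternative 86; Side B gets 79, best alternative 71. No profitable deviation — NE.
(Bluff, Push): Side A gets 94, best alternative 92; Side B gets 63, best alternative 59. No profitable deviation — NE.
(The remaining 5 profiles each have a profitable deviation by the same check.)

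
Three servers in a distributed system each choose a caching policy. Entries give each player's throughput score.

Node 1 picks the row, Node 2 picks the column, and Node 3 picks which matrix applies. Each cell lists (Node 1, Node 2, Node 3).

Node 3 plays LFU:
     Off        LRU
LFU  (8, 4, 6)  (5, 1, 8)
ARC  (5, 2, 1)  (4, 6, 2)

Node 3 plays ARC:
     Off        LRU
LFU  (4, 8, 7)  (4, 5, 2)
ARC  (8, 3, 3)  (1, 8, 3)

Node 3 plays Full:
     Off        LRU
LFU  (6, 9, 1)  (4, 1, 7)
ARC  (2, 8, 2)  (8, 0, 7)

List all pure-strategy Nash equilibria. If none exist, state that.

none

(LFU, Off, LFU): Node 3 can switch to ARC (6 → 7). Not NE.
(LFU, Off, ARC): Node 1 can switch to ARC (4 → 8). Not NE.
(LFU, Off, Full): Node 3 can switch to LFU (1 → 6). Not NE.
(LFU, LRU, LFU): Node 2 can switch to Off (1 → 4). Not NE.
(LFU, LRU, ARC): Node 2 can switch to Off (5 → 8). Not NE.
(LFU, LRU, Full): Node 1 can switch to ARC (4 → 8). Not NE.
(ARC, Off, LFU): Node 1 can switch to LFU (5 → 8). Not NE.
(ARC, Off, ARC): Node 2 can switch to LRU (3 → 8). Not NE.
(ARC, Off, Full): Node 1 can switch to LFU (2 → 6). Not NE.
(ARC, LRU, LFU): Node 1 can switch to LFU (4 → 5). Not NE.
(The remaining 2 profiles each have a profitable deviation by the same check.)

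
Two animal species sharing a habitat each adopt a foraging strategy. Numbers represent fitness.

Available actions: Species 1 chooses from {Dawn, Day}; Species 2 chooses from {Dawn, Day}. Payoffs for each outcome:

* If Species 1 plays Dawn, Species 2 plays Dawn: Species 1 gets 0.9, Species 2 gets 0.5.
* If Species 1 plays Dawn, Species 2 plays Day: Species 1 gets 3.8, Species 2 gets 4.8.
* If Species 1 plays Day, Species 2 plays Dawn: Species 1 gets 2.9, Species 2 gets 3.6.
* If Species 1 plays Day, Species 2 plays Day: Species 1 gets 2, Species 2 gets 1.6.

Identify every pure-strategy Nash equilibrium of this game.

Species 1 against Dawn: payoffs 0.9, 2.9 → best response Day.
Species 1 against Day: payoffs 3.8, 2 → best response Dawn.
Species 2 against Dawn: payoffs 0.5, 4.8 → best response Day.
Species 2 against Day: payoffs 3.6, 1.6 → best response Dawn.
Mutual best responses: (Dawn, Day); (Day, Dawn).

The pure Nash equilibria are (Dawn, Day) and (Day, Dawn).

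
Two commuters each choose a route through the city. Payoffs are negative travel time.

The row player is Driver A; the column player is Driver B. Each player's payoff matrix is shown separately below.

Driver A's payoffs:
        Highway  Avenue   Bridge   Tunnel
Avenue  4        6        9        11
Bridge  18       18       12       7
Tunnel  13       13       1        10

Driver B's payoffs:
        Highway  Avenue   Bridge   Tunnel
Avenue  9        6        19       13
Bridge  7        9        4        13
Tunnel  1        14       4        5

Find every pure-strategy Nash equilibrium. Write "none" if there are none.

For each strategy profile, look for a profitable unilateral deviation.
(Avenue, Highway): Driver A can switch to Bridge (4 → 18). Not NE.
(Avenue, Avenue): Driver A can switch to Bridge (6 → 18). Not NE.
(Avenue, Bridge): Driver A can switch to Bridge (9 → 12). Not NE.
(Avenue, Tunnel): Driver B can switch to Bridge (13 → 19). Not NE.
(Bridge, Highway): Driver B can switch to Avenue (7 → 9). Not NE.
(Bridge, Avenue): Driver B can switch to Tunnel (9 → 13). Not NE.
(The remaining 6 profiles each have a profitable deviation by the same check.)

none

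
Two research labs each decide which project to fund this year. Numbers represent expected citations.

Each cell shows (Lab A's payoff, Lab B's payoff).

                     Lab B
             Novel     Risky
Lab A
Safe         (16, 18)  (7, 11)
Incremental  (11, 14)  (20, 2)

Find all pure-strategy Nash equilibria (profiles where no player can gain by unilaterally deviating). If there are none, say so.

(Safe, Novel): Lab A gets 16, best alternative 11; Lab B gets 18, best alternative 11. No profitable deviation — NE.
(Safe, Risky): Lab A can switch to Incremental (7 → 20). Not NE.
(Incremental, Novel): Lab A can switch to Safe (11 → 16). Not NE.
(Incremental, Risky): Lab B can switch to Novel (2 → 14). Not NE.

Pure NE: (Safe, Novel)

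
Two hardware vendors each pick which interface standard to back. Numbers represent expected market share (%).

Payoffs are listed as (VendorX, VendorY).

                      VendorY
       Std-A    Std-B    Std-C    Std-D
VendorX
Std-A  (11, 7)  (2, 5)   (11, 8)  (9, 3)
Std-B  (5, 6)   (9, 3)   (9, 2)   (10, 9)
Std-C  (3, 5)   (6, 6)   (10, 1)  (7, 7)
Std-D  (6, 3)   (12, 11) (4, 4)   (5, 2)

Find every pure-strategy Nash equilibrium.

The pure Nash equilibria are (Std-A, Std-C); (Std-B, Std-D); (Std-D, Std-B).

VendorX against Std-A: payoffs 11, 5, 3, 6 → best response Std-A.
VendorX against Std-B: payoffs 2, 9, 6, 12 → best response Std-D.
VendorX against Std-C: payoffs 11, 9, 10, 4 → best response Std-A.
VendorX against Std-D: payoffs 9, 10, 7, 5 → best response Std-B.
VendorY against Std-A: payoffs 7, 5, 8, 3 → best response Std-C.
VendorY against Std-B: payoffs 6, 3, 2, 9 → best response Std-D.
VendorY against Std-C: payoffs 5, 6, 1, 7 → best response Std-D.
VendorY against Std-D: payoffs 3, 11, 4, 2 → best response Std-B.
Mutual best responses: (Std-A, Std-C); (Std-B, Std-D); (Std-D, Std-B).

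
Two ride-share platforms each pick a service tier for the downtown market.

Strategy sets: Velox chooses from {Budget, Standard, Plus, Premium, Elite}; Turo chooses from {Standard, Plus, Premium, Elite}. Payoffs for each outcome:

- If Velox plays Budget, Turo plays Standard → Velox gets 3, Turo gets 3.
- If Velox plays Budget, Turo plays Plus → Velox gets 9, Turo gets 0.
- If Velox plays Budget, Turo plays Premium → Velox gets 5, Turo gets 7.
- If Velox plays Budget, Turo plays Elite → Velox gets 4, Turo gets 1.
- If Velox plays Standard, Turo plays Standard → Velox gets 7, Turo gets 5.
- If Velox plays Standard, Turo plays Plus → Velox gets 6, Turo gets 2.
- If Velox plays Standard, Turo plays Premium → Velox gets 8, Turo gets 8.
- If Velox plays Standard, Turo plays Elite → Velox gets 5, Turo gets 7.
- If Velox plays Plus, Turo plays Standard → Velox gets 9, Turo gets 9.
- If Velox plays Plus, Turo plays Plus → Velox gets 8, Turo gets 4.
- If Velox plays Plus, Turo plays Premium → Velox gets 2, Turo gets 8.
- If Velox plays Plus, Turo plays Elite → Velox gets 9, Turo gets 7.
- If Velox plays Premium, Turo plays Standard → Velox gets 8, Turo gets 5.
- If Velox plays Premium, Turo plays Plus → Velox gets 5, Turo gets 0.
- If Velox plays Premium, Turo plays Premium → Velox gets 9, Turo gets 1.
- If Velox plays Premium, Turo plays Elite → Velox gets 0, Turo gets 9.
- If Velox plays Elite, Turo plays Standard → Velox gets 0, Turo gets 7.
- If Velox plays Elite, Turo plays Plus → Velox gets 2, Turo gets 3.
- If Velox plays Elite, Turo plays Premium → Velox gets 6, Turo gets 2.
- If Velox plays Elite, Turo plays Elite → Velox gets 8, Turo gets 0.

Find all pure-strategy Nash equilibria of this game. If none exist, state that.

Velox against Standard: payoffs 3, 7, 9, 8, 0 → best response Plus.
Velox against Plus: payoffs 9, 6, 8, 5, 2 → best response Budget.
Velox against Premium: payoffs 5, 8, 2, 9, 6 → best response Premium.
Velox against Elite: payoffs 4, 5, 9, 0, 8 → best response Plus.
Turo against Budget: payoffs 3, 0, 7, 1 → best response Premium.
Turo against Standard: payoffs 5, 2, 8, 7 → best response Premium.
Turo against Plus: payoffs 9, 4, 8, 7 → best response Standard.
Turo against Premium: payoffs 5, 0, 1, 9 → best response Elite.
Turo against Elite: payoffs 7, 3, 2, 0 → best response Standard.
Mutual best responses: (Plus, Standard).

Pure NE: (Plus, Standard)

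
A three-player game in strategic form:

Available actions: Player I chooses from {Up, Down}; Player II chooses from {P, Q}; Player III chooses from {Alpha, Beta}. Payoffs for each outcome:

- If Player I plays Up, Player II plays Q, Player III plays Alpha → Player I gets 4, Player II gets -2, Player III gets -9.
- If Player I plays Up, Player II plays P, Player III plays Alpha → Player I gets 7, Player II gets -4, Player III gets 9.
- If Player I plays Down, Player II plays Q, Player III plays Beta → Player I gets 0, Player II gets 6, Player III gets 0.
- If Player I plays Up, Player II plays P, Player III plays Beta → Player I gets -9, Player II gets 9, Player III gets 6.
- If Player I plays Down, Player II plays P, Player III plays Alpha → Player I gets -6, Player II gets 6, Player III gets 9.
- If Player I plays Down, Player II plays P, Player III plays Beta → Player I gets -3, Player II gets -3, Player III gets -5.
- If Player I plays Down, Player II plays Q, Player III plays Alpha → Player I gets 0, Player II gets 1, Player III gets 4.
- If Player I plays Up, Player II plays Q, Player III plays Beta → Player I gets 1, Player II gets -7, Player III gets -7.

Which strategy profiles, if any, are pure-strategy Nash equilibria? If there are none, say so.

(Up, P, Alpha): Player II can switch to Q (-4 → -2). Not NE.
(Up, P, Beta): Player I can switch to Down (-9 → -3). Not NE.
(Up, Q, Alpha): Player III can switch to Beta (-9 → -7). Not NE.
(Up, Q, Beta): Player II can switch to P (-7 → 9). Not NE.
(Down, P, Alpha): Player I can switch to Up (-6 → 7). Not NE.
(Down, P, Beta): Player II can switch to Q (-3 → 6). Not NE.
(The remaining 2 profiles each have a profitable deviation by the same check.)

No pure-strategy Nash equilibrium.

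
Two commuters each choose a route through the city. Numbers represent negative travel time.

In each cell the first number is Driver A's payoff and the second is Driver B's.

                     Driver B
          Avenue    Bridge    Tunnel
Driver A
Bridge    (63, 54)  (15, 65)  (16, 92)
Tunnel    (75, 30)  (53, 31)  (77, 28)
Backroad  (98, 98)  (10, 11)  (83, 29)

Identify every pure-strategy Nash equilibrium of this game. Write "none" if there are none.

(Bridge, Avenue): Driver A can switch to Tunnel (63 → 75). Not NE.
(Bridge, Bridge): Driver A can switch to Tunnel (15 → 53). Not NE.
(Bridge, Tunnel): Driver A can switch to Tunnel (16 → 77). Not NE.
(Tunnel, Avenue): Driver A can switch to Backroad (75 → 98). Not NE.
(Tunnel, Bridge): Driver A gets 53, best alternative 15; Driver B gets 31, best alternative 30. No profitable deviation — NE.
(Tunnel, Tunnel): Driver A can switch to Backroad (77 → 83). Not NE.
(Backroad, Avenue): Driver A gets 98, best alternative 75; Driver B gets 98, best alternative 29. No profitable deviation — NE.
(Backroad, Bridge): Driver A can switch to Bridge (10 → 15). Not NE.
(Backroad, Tunnel): Driver B can switch to Avenue (29 → 98). Not NE.

(Tunnel, Bridge) and (Backroad, Avenue)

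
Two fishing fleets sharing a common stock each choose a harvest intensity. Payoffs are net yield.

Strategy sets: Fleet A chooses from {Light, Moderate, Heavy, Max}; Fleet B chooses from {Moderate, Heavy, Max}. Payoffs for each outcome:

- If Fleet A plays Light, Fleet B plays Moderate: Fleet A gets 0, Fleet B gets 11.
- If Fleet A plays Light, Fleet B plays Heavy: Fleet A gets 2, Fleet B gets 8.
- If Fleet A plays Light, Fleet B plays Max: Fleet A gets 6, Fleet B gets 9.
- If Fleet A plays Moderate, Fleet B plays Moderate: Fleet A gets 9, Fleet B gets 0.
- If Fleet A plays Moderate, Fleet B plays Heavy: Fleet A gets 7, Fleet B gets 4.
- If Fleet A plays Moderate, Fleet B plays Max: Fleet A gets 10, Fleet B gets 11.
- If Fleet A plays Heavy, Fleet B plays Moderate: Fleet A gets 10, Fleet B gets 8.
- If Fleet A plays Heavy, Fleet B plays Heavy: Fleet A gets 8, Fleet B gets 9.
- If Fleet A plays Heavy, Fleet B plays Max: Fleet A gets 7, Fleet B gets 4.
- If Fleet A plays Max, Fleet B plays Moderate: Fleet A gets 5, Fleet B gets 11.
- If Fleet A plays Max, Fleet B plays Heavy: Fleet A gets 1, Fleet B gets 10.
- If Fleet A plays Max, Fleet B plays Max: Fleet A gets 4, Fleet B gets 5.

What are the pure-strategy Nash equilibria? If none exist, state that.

(Light, Moderate): Fleet A can switch to Moderate (0 → 9). Not NE.
(Light, Heavy): Fleet A can switch to Moderate (2 → 7). Not NE.
(Light, Max): Fleet A can switch to Moderate (6 → 10). Not NE.
(Moderate, Moderate): Fleet A can switch to Heavy (9 → 10). Not NE.
(Moderate, Heavy): Fleet A can switch to Heavy (7 → 8). Not NE.
(Moderate, Max): Fleet A gets 10, best alternative 7; Fleet B gets 11, best alternative 4. No profitable deviation — NE.
(Heavy, Moderate): Fleet B can switch to Heavy (8 → 9). Not NE.
(Heavy, Heavy): Fleet A gets 8, best alternative 7; Fleet B gets 9, best alternative 8. No profitable deviation — NE.
(Heavy, Max): Fleet A can switch to Moderate (7 → 10). Not NE.
(Max, Moderate): Fleet A can switch to Moderate (5 → 9). Not NE.
(Max, Heavy): Fleet A can switch to Light (1 → 2). Not NE.
(Max, Max): Fleet A can switch to Light (4 → 6). Not NE.

The pure Nash equilibria are (Moderate, Max); (Heavy, Heavy).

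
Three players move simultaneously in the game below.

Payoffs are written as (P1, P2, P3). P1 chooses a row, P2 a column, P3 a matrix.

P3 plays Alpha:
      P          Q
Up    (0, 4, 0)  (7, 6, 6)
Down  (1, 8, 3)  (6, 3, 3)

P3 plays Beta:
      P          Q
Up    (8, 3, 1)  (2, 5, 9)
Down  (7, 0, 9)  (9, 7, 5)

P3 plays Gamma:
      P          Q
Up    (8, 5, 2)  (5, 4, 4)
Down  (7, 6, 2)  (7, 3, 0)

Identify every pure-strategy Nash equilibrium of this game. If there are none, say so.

For each player, find the best response to each opponent profile; mutual best responses are the pure NE.
P1 against (P, Alpha): payoffs 0, 1 → best response Down.
P1 against (P, Beta): payoffs 8, 7 → best response Up.
P1 against (P, Gamma): payoffs 8, 7 → best response Up.
P1 against (Q, Alpha): payoffs 7, 6 → best response Up.
P1 against (Q, Beta): payoffs 2, 9 → best response Down.
P1 against (Q, Gamma): payoffs 5, 7 → best response Down.
P2 against (Up, Alpha): payoffs 4, 6 → best response Q.
P2 against (Up, Beta): payoffs 3, 5 → best response Q.
P2 against (Up, Gamma): payoffs 5, 4 → best response P.
P2 against (Down, Alpha): payoffs 8, 3 → best response P.
P2 against (Down, Beta): payoffs 0, 7 → best response Q.
P2 against (Down, Gamma): payoffs 6, 3 → best response P.
P3 against (Up, P): payoffs 0, 1, 2 → best response Gamma.
P3 against (Up, Q): payoffs 6, 9, 4 → best response Beta.
P3 against (Down, P): payoffs 3, 9, 2 → best response Beta.
P3 against (Down, Q): payoffs 3, 5, 0 → best response Beta.
Mutual best responses: (Up, P, Gamma); (Down, Q, Beta).

Pure-strategy Nash equilibria: (Up, P, Gamma); (Down, Q, Beta)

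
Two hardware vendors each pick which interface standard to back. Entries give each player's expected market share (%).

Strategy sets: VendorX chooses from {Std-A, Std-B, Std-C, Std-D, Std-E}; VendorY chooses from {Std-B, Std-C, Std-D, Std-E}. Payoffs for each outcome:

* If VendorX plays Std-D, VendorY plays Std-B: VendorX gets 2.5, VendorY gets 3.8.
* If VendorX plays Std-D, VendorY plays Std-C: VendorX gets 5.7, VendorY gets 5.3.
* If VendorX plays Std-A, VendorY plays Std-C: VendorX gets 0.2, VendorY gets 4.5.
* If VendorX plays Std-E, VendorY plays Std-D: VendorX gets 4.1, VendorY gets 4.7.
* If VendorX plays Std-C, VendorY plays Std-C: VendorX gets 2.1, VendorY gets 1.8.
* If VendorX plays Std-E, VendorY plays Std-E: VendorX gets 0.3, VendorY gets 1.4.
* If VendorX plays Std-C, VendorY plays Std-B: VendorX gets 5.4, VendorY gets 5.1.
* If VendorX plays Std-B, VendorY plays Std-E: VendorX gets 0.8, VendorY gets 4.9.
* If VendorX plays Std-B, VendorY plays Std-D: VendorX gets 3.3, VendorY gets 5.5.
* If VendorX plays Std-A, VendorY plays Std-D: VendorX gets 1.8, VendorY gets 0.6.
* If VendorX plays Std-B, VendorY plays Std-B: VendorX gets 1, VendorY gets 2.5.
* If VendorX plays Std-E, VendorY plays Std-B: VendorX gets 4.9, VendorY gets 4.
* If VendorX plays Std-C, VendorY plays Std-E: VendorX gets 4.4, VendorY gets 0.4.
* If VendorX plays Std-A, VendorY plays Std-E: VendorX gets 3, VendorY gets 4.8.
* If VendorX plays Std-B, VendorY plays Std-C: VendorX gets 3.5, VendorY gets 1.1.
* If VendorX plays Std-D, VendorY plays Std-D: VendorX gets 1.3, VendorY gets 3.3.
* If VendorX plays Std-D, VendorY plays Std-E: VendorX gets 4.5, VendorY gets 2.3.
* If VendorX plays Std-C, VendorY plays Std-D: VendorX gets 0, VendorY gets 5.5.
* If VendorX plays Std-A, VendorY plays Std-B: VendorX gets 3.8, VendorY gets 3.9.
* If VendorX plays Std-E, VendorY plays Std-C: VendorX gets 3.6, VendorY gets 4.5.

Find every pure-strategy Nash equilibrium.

The pure Nash equilibria are (Std-D, Std-C), (Std-E, Std-D).

Check each profile: it is a Nash equilibrium iff no player can strictly gain by switching unilaterally.
(Std-A, Std-B): VendorX can switch to Std-C (3.8 → 5.4). Not NE.
(Std-A, Std-C): VendorX can switch to Std-B (0.2 → 3.5). Not NE.
(Std-A, Std-D): VendorX can switch to Std-B (1.8 → 3.3). Not NE.
(Std-A, Std-E): VendorX can switch to Std-C (3 → 4.4). Not NE.
(Std-B, Std-B): VendorX can switch to Std-A (1 → 3.8). Not NE.
(Std-B, Std-C): VendorX can switch to Std-D (3.5 → 5.7). Not NE.
(Std-B, Std-D): VendorX can switch to Std-E (3.3 → 4.1). Not NE.
(Std-B, Std-E): VendorX can switch to Std-A (0.8 → 3). Not NE.
(Std-C, Std-B): VendorY can switch to Std-D (5.1 → 5.5). Not NE.
(Std-C, Std-C): VendorX can switch to Std-B (2.1 → 3.5). Not NE.
(Std-D, Std-C): VendorX gets 5.7, best alternative 3.6; VendorY gets 5.3, best alternative 3.8. No profitable deviation — NE.
(Std-E, Std-D): VendorX gets 4.1, best alternative 3.3; VendorY gets 4.7, best alternative 4.5. No profitable deviation — NE.
(The remaining 8 profiles each have a profitable deviation by the same check.)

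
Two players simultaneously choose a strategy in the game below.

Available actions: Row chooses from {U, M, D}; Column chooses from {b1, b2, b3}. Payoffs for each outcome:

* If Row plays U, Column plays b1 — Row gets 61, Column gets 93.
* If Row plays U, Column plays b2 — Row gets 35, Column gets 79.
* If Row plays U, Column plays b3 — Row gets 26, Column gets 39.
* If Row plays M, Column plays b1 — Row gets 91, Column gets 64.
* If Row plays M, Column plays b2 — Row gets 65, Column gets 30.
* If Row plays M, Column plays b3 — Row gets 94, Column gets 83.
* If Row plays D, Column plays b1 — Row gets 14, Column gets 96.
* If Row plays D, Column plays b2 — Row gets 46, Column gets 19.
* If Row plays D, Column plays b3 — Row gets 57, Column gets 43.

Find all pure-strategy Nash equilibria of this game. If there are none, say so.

For each player, find the best response to each opponent profile; mutual best responses are the pure NE.
Row against b1: payoffs 61, 91, 14 → best response M.
Row against b2: payoffs 35, 65, 46 → best response M.
Row against b3: payoffs 26, 94, 57 → best response M.
Column against U: payoffs 93, 79, 39 → best response b1.
Column against M: payoffs 64, 30, 83 → best response b3.
Column against D: payoffs 96, 19, 43 → best response b1.
Mutual best responses: (M, b3).

Pure NE: (M, b3)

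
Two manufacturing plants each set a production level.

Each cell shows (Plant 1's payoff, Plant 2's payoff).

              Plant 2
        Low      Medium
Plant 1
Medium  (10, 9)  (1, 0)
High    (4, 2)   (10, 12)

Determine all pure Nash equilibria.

The pure Nash equilibria are (Medium, Low); (High, Medium).

For each player, find the best response to each opponent profile; mutual best responses are the pure NE.
Plant 1 against Low: payoffs 10, 4 → best response Medium.
Plant 1 against Medium: payoffs 1, 10 → best response High.
Plant 2 against Medium: payoffs 9, 0 → best response Low.
Plant 2 against High: payoffs 2, 12 → best response Medium.
Mutual best responses: (Medium, Low); (High, Medium).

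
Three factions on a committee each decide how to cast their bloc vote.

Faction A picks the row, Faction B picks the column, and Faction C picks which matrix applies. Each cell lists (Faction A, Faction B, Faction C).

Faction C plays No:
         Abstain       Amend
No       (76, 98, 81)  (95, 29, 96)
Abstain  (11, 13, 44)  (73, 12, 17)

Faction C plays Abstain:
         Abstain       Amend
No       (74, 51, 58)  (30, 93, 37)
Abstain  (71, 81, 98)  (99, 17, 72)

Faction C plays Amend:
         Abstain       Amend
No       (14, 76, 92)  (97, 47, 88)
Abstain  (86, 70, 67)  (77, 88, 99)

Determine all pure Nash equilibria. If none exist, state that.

Check each profile: it is a Nash equilibrium iff no player can strictly gain by switching unilaterally.
(No, Abstain, No): Faction C can switch to Amend (81 → 92). Not NE.
(No, Abstain, Abstain): Faction B can switch to Amend (51 → 93). Not NE.
(No, Abstain, Amend): Faction A can switch to Abstain (14 → 86). Not NE.
(No, Amend, No): Faction B can switch to Abstain (29 → 98). Not NE.
(No, Amend, Abstain): Faction A can switch to Abstain (30 → 99). Not NE.
(No, Amend, Amend): Faction B can switch to Abstain (47 → 76). Not NE.
(Abstain, Abstain, No): Faction A can switch to No (11 → 76). Not NE.
(Abstain, Abstain, Abstain): Faction A can switch to No (71 → 74). Not NE.
(Abstain, Abstain, Amend): Faction B can switch to Amend (70 → 88). Not NE.
(Abstain, Amend, No): Faction A can switch to No (73 → 95). Not NE.
(The remaining 2 profiles each have a profitable deviation by the same check.)

No pure-strategy Nash equilibrium.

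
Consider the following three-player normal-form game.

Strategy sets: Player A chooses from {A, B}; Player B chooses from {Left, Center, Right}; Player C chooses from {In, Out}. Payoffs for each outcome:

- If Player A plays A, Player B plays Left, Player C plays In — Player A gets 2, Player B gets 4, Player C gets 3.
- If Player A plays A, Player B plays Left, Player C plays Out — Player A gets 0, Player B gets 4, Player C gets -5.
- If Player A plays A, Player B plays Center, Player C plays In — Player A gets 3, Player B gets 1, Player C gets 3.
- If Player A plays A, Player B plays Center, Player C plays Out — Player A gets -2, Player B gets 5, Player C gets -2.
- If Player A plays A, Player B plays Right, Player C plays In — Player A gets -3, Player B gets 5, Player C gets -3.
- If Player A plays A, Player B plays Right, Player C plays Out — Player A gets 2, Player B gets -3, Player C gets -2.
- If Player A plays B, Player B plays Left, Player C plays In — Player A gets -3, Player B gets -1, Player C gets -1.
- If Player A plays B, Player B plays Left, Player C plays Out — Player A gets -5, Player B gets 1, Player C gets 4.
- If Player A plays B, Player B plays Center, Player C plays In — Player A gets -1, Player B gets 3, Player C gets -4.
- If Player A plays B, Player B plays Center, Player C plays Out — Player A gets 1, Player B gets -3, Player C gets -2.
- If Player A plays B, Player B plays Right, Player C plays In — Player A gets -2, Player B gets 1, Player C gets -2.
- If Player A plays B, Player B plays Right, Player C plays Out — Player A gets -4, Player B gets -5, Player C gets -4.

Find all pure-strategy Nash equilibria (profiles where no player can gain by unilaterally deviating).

Player A against (Left, In): payoffs 2, -3 → best response A.
Player A against (Left, Out): payoffs 0, -5 → best response A.
Player A against (Center, In): payoffs 3, -1 → best response A.
Player A against (Center, Out): payoffs -2, 1 → best response B.
Player A against (Right, In): payoffs -3, -2 → best response B.
Player A against (Right, Out): payoffs 2, -4 → best response A.
Player B against (A, In): payoffs 4, 1, 5 → best response Right.
Player B against (A, Out): payoffs 4, 5, -3 → best response Center.
Player B against (B, In): payoffs -1, 3, 1 → best response Center.
Player B against (B, Out): payoffs 1, -3, -5 → best response Left.
Player C against (A, Left): payoffs 3, -5 → best response In.
Player C against (A, Center): payoffs 3, -2 → best response In.
Player C against (A, Right): payoffs -3, -2 → best response Out.
Player C against (B, Left): payoffs -1, 4 → best response Out.
Player C against (B, Center): payoffs -4, -2 → best response Out.
Player C against (B, Right): payoffs -2, -4 → best response In.
No profile is a mutual best response for all players.

There is no pure-strategy Nash equilibrium.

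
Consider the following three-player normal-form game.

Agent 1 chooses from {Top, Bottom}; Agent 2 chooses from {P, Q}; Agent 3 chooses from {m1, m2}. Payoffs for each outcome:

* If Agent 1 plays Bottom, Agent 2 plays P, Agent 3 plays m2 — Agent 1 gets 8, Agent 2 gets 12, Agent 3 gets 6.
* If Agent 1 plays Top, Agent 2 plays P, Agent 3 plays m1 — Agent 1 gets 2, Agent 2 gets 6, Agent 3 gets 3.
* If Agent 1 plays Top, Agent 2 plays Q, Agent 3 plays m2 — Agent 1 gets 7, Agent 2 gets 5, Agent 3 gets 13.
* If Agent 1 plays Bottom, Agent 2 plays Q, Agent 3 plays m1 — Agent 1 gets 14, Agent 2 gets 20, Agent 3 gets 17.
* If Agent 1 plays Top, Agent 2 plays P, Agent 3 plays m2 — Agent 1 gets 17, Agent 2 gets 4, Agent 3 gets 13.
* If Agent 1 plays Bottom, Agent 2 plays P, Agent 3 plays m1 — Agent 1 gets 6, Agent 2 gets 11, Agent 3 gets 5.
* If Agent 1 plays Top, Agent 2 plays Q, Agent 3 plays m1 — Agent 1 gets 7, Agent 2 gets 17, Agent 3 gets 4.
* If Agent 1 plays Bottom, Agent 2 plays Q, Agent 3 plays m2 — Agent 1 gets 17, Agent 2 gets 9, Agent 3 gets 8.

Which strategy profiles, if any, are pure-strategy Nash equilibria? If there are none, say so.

Mark each player's best response to every combination of opponents' strategies; a profile where every player is best-responding is a pure Nash equilibrium.
Agent 1 against (P, m1): payoffs 2, 6 → best response Bottom.
Agent 1 against (P, m2): payoffs 17, 8 → best response Top.
Agent 1 against (Q, m1): payoffs 7, 14 → best response Bottom.
Agent 1 against (Q, m2): payoffs 7, 17 → best response Bottom.
Agent 2 against (Top, m1): payoffs 6, 17 → best response Q.
Agent 2 against (Top, m2): payoffs 4, 5 → best response Q.
Agent 2 against (Bottom, m1): payoffs 11, 20 → best response Q.
Agent 2 against (Bottom, m2): payoffs 12, 9 → best response P.
Agent 3 against (Top, P): payoffs 3, 13 → best response m2.
Agent 3 against (Top, Q): payoffs 4, 13 → best response m2.
Agent 3 against (Bottom, P): payoffs 5, 6 → best response m2.
Agent 3 against (Bottom, Q): payoffs 17, 8 → best response m1.
Mutual best responses: (Bottom, Q, m1).

(Bottom, Q, m1)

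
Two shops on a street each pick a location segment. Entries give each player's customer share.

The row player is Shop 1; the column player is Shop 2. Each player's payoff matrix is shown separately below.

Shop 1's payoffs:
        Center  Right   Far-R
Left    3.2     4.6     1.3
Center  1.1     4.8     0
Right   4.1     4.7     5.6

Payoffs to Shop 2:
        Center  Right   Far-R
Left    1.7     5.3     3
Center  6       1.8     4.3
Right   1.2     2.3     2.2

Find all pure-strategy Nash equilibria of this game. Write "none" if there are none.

There is no pure-strategy Nash equilibrium.

(Left, Center): Shop 1 can switch to Right (3.2 → 4.1). Not NE.
(Left, Right): Shop 1 can switch to Center (4.6 → 4.8). Not NE.
(Left, Far-R): Shop 1 can switch to Right (1.3 → 5.6). Not NE.
(Center, Center): Shop 1 can switch to Left (1.1 → 3.2). Not NE.
(Center, Right): Shop 2 can switch to Center (1.8 → 6). Not NE.
(Center, Far-R): Shop 1 can switch to Left (0 → 1.3). Not NE.
(Right, Center): Shop 2 can switch to Right (1.2 → 2.3). Not NE.
(Right, Right): Shop 1 can switch to Center (4.7 → 4.8). Not NE.
(The remaining 1 profile has a profitable deviation by the same check.)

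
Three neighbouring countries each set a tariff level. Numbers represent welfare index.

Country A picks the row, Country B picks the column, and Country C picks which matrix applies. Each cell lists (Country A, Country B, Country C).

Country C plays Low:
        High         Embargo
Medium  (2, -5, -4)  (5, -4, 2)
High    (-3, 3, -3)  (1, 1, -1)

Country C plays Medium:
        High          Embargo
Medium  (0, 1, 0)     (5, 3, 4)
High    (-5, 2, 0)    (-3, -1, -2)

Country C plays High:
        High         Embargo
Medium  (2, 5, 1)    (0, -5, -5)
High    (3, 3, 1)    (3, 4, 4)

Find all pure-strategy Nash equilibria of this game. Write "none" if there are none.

(Medium, Embargo, Medium) and (High, Embargo, High)

(Medium, High, Low): Country B can switch to Embargo (-5 → -4). Not NE.
(Medium, High, Medium): Country B can switch to Embargo (1 → 3). Not NE.
(Medium, High, High): Country A can switch to High (2 → 3). Not NE.
(Medium, Embargo, Low): Country C can switch to Medium (2 → 4). Not NE.
(Medium, Embargo, Medium): Country A gets 5, best alternative -3; Country B gets 3, best alternative 1; Country C gets 4, best alternative 2. No profitable deviation — NE.
(Medium, Embargo, High): Country A can switch to High (0 → 3). Not NE.
(High, High, Low): Country A can switch to Medium (-3 → 2). Not NE.
(High, High, Medium): Country A can switch to Medium (-5 → 0). Not NE.
(High, High, High): Country B can switch to Embargo (3 → 4). Not NE.
(High, Embargo, High): Country A gets 3, best alternative 0; Country B gets 4, best alternative 3; Country C gets 4, best alternative -1. No profitable deviation — NE.
(The remaining 2 profiles each have a profitable deviation by the same check.)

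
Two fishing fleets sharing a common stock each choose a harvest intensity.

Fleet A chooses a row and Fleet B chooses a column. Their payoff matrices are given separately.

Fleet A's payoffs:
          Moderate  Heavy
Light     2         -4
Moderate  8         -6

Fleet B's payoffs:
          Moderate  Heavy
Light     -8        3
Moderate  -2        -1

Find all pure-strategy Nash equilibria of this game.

The unique pure-strategy Nash equilibrium is (Light, Heavy).

Fleet A against Moderate: payoffs 2, 8 → best response Moderate.
Fleet A against Heavy: payoffs -4, -6 → best response Light.
Fleet B against Light: payoffs -8, 3 → best response Heavy.
Fleet B against Moderate: payoffs -2, -1 → best response Heavy.
Mutual best responses: (Light, Heavy).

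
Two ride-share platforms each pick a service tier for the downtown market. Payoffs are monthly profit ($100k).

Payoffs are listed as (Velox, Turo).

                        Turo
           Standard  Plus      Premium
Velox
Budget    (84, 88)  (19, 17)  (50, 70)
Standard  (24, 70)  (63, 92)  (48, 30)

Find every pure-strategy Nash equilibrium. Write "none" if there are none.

(Budget, Standard): Velox gets 84, best alternative 24; Turo gets 88, best alternative 70. No profitable deviation — NE.
(Budget, Plus): Velox can switch to Standard (19 → 63). Not NE.
(Budget, Premium): Turo can switch to Standard (70 → 88). Not NE.
(Standard, Standard): Velox can switch to Budget (24 → 84). Not NE.
(Standard, Plus): Velox gets 63, best alternative 19; Turo gets 92, best alternative 70. No profitable deviation — NE.
(Standard, Premium): Velox can switch to Budget (48 → 50). Not NE.

The pure Nash equilibria are (Budget, Standard) and (Standard, Plus).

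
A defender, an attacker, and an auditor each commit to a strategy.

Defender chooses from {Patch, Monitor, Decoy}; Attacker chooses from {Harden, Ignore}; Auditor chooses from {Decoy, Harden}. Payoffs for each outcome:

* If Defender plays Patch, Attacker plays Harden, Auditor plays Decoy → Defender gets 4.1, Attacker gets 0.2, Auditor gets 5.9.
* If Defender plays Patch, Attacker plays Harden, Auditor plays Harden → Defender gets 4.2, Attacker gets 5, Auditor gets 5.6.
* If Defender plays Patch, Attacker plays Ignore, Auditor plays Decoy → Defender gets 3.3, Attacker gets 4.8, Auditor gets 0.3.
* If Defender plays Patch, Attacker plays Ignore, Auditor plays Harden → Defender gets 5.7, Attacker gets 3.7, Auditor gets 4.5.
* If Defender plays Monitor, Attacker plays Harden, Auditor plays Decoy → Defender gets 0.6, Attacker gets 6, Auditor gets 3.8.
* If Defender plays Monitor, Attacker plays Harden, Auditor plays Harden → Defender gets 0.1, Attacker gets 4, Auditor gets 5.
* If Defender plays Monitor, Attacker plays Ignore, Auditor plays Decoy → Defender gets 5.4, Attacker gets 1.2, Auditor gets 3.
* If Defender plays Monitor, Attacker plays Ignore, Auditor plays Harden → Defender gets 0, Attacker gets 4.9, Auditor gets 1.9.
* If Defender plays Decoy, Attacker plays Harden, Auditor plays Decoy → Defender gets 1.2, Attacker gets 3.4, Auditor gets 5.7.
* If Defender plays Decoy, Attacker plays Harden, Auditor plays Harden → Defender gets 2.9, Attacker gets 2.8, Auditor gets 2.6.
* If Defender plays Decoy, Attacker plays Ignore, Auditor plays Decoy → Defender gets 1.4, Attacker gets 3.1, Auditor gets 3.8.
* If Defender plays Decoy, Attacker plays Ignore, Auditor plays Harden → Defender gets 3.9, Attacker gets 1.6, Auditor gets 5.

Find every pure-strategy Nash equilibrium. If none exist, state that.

(Patch, Harden, Decoy): Attacker can switch to Ignore (0.2 → 4.8). Not NE.
(Patch, Harden, Harden): Auditor can switch to Decoy (5.6 → 5.9). Not NE.
(Patch, Ignore, Decoy): Defender can switch to Monitor (3.3 → 5.4). Not NE.
(Patch, Ignore, Harden): Attacker can switch to Harden (3.7 → 5). Not NE.
(Monitor, Harden, Decoy): Defender can switch to Patch (0.6 → 4.1). Not NE.
(Monitor, Harden, Harden): Defender can switch to Patch (0.1 → 4.2). Not NE.
(Monitor, Ignore, Decoy): Attacker can switch to Harden (1.2 → 6). Not NE.
(Monitor, Ignore, Harden): Defender can switch to Patch (0 → 5.7). Not NE.
(The remaining 4 profiles each have a profitable deviation by the same check.)

There is no pure-strategy Nash equilibrium.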